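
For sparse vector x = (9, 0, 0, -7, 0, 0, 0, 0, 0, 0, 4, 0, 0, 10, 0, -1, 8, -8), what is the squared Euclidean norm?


Non-zero entries: [(0, 9), (3, -7), (10, 4), (13, 10), (15, -1), (16, 8), (17, -8)]
Squares: [81, 49, 16, 100, 1, 64, 64]
||x||_2^2 = sum = 375.

375


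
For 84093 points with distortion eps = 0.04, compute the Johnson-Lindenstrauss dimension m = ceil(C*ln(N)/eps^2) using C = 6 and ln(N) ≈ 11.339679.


ln(84093) ≈ 11.339679.
eps^2 = 0.04^2 = 0.0016.
C*ln(N)/eps^2 ≈ 6*11.339679/0.0016 ≈ 42523.7962.
m = ceil(42523.7962) = 42524.

42524


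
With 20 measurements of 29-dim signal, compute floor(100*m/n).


100*m/n = 100*20/29 ≈ 68.9655.
floor = 68.

68


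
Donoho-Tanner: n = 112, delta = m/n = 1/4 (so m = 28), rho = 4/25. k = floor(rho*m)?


m = 1/4*112 = 28.
rho = 4/25.
rho*m = 4/25*28 = 4.48.
k = floor(4.48) = 4.

4


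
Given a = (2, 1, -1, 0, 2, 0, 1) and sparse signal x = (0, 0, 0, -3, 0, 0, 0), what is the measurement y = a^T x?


Non-zero terms: ['0*-3']
Products: [0]
y = sum = 0.

0


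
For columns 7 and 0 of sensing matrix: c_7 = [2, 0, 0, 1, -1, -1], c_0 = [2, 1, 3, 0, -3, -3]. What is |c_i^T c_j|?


Inner product: 2*2 + 0*1 + 0*3 + 1*0 + -1*-3 + -1*-3
Products: [4, 0, 0, 0, 3, 3]
Sum = 10.
|dot| = 10.

10


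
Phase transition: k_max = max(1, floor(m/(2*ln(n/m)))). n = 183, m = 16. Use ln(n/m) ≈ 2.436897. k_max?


n/m = 183/16.
ln(n/m) ≈ 2.436897.
2*ln(n/m) ≈ 4.873794.
m/(2*ln(n/m)) ≈ 16/4.873794 ≈ 3.2829.
floor = 3.
k_max = max(1, 3) = 3.

3


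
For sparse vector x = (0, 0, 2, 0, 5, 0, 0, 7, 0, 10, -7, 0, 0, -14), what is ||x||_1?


Non-zero entries: [(2, 2), (4, 5), (7, 7), (9, 10), (10, -7), (13, -14)]
Absolute values: [2, 5, 7, 10, 7, 14]
||x||_1 = sum = 45.

45


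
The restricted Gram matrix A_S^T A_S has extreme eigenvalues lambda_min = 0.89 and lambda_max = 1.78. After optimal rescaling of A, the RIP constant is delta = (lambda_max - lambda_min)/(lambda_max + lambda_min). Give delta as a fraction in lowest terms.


lambda_max - lambda_min = 1.78 - 0.89 = 0.89.
lambda_max + lambda_min = 1.78 + 0.89 = 2.67.
delta = 0.89/2.67 = 89/267 = 1/3.

1/3


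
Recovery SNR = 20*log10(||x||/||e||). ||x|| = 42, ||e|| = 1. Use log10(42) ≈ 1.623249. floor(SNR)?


||x||/||e|| = 42/1 = 42.
log10(42) ≈ 1.623249.
20*log10(||x||/||e||) ≈ 20*1.623249 = 32.46498.
floor(32.46498) = 32.

32


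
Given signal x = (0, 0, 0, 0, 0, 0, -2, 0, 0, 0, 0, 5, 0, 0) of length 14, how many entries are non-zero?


Non-zero positions: [6, 11].
Sparsity = 2.

2


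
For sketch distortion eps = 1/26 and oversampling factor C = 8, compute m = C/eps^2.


1/eps = 26.
(1/eps)^2 = 676.
m = 8*676 = 5408.

5408


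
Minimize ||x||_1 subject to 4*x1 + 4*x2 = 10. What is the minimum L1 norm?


Axis intercepts:
  x1 = 5/2, x2 = 0: L1 = 5/2
  x1 = 0, x2 = 5/2: L1 = 5/2
x* = (5/2, 0)
||x*||_1 = 5/2.

5/2


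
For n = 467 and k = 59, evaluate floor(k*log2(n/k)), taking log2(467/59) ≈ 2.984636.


log2(n/k) = log2(467/59) ≈ 2.984636.
k*log2(n/k) ≈ 59*2.984636 = 176.093524.
floor(176.093524) = 176.

176


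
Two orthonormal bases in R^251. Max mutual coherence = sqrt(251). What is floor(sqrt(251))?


15^2 = 225 <= 251 < 256 = 16^2, so 15 <= sqrt(251) < 16.
floor(sqrt(251)) = 15.

15


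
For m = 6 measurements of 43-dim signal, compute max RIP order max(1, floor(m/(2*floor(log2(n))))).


floor(log2(43)) = 5.
2*5 = 10.
m/(2*floor(log2(n))) = 6/10 ≈ 0.6.
floor = 0.
k = max(1, 0) = 1.

1


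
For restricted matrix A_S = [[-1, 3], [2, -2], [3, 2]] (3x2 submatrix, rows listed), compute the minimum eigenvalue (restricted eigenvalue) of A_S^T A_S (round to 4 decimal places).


A_S^T A_S = [[14, -1], [-1, 17]].
trace = 31.
det = 237.
disc = trace^2 - 4*det = 961 - 4*237 = 13.
sqrt(13) ≈ 3.605551.
lam_min = (31 - sqrt(13))/2 ≈ (31 - 3.605551)/2 = 13.6972245 ≈ 13.6972.

13.6972


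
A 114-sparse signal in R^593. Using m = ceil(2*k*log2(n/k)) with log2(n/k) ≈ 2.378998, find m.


log2(n/k) = log2(593/114) ≈ 2.378998.
2*k*log2(n/k) ≈ 2*114*2.378998 = 542.411544.
m = ceil(542.411544) = 543.

543


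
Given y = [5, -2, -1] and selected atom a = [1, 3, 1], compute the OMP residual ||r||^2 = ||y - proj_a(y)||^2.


a^T a = 11.
a^T y = -2.
coeff = -2/11 = -2/11.
||r||^2 = 326/11.

326/11


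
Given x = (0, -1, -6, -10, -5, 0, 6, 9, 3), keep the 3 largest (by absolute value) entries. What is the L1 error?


Sorted |x_i| descending: [10, 9, 6, 6, 5, 3, 1, 0, 0]
Keep top 3: [10, 9, 6]
Tail entries: [6, 5, 3, 1, 0, 0]
L1 error = sum of tail = 15.

15


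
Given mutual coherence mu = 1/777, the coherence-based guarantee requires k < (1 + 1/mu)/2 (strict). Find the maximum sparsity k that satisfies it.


1/mu = 777.
1 + 1/mu = 778.
(1 + 1/mu)/2 = 389 is an integer and the inequality is strict, so k_max = 389 - 1 = 388.

388


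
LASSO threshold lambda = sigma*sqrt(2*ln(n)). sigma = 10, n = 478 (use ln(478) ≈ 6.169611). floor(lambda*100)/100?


ln(478) ≈ 6.169611.
2*ln(n) ≈ 12.339222.
sqrt(2*ln(n)) ≈ sqrt(12.339222) ≈ 3.512723.
lambda ≈ 10*3.512723 = 35.12723.
floor(lambda*100)/100 = 35.12.

35.12


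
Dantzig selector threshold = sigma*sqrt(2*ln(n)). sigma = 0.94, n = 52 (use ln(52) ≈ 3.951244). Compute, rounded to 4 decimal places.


ln(52) ≈ 3.951244.
2*ln(n) ≈ 7.902488.
sqrt(2*ln(n)) ≈ sqrt(7.902488) ≈ 2.811136.
threshold ≈ 0.94*2.811136 = 2.64246784 ≈ 2.6425.

2.6425


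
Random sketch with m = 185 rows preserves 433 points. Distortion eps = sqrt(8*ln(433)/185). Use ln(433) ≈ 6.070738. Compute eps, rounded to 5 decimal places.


ln(433) ≈ 6.070738.
8*ln(N)/m ≈ 8*6.070738/185 ≈ 0.2625184.
eps = sqrt(0.2625184) ≈ 0.5123655 ≈ 0.51237.

0.51237


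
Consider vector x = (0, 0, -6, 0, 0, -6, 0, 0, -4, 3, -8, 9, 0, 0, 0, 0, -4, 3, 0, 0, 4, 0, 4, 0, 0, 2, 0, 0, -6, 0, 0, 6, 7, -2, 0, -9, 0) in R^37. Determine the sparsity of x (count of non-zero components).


Non-zero positions: [2, 5, 8, 9, 10, 11, 16, 17, 20, 22, 25, 28, 31, 32, 33, 35].
Sparsity = 16.

16


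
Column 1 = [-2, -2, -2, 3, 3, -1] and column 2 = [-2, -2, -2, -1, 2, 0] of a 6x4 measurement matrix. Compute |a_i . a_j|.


Inner product: -2*-2 + -2*-2 + -2*-2 + 3*-1 + 3*2 + -1*0
Products: [4, 4, 4, -3, 6, 0]
Sum = 15.
|dot| = 15.

15


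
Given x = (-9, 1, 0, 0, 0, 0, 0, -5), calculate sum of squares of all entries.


Non-zero entries: [(0, -9), (1, 1), (7, -5)]
Squares: [81, 1, 25]
||x||_2^2 = sum = 107.

107


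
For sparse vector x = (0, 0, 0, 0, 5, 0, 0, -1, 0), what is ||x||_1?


Non-zero entries: [(4, 5), (7, -1)]
Absolute values: [5, 1]
||x||_1 = sum = 6.

6


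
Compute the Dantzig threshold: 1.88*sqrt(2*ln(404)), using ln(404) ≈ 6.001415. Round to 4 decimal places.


ln(404) ≈ 6.001415.
2*ln(n) ≈ 12.00283.
sqrt(2*ln(n)) ≈ sqrt(12.00283) ≈ 3.46451.
threshold ≈ 1.88*3.46451 = 6.5132788 ≈ 6.5133.

6.5133


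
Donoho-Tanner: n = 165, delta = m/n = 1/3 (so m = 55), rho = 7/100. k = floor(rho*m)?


m = 1/3*165 = 55.
rho = 7/100.
rho*m = 7/100*55 = 3.85.
k = floor(3.85) = 3.

3


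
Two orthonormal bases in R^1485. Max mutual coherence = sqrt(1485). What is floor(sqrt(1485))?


38^2 = 1444 <= 1485 < 1521 = 39^2, so 38 <= sqrt(1485) < 39.
floor(sqrt(1485)) = 38.

38


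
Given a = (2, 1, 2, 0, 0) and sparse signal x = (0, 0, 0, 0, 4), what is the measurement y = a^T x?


Non-zero terms: ['0*4']
Products: [0]
y = sum = 0.

0


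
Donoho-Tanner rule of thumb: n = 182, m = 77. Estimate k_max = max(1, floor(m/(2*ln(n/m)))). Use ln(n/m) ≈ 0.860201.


n/m = 182/77 = 26/11.
ln(n/m) ≈ 0.860201.
2*ln(n/m) ≈ 1.720402.
m/(2*ln(n/m)) ≈ 77/1.720402 ≈ 44.757.
floor = 44.
k_max = max(1, 44) = 44.

44


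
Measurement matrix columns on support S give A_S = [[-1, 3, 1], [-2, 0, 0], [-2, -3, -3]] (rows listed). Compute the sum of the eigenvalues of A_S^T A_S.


Sum of eigenvalues of A_S^T A_S = trace(A_S^T A_S) = sum of squared column norms of A_S.
A_S^T A_S diagonal: [9, 18, 10].
trace = 9 + 18 + 10 = 37.

37


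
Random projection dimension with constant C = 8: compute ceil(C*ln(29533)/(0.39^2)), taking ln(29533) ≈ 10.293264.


ln(29533) ≈ 10.293264.
eps^2 = 0.39^2 = 0.1521.
C*ln(N)/eps^2 ≈ 8*10.293264/0.1521 ≈ 541.3946.
m = ceil(541.3946) = 542.

542


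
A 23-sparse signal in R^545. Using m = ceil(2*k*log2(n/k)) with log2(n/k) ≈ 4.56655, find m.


log2(n/k) = log2(545/23) ≈ 4.56655.
2*k*log2(n/k) ≈ 2*23*4.56655 = 210.0613.
m = ceil(210.0613) = 211.

211


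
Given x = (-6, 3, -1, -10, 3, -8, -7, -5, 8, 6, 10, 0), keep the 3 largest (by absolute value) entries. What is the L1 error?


Sorted |x_i| descending: [10, 10, 8, 8, 7, 6, 6, 5, 3, 3, 1, 0]
Keep top 3: [10, 10, 8]
Tail entries: [8, 7, 6, 6, 5, 3, 3, 1, 0]
L1 error = sum of tail = 39.

39


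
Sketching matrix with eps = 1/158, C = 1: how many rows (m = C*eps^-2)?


1/eps = 158.
(1/eps)^2 = 24964.
m = 1*24964 = 24964.

24964


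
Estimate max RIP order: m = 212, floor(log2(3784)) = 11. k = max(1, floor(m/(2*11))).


floor(log2(3784)) = 11.
2*11 = 22.
m/(2*floor(log2(n))) = 212/22 ≈ 9.6364.
floor = 9.
k = max(1, 9) = 9.

9


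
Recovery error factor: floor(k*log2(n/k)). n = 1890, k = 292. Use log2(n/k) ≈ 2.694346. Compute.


log2(n/k) = log2(1890/292) ≈ 2.694346.
k*log2(n/k) ≈ 292*2.694346 = 786.749032.
floor(786.749032) = 786.

786


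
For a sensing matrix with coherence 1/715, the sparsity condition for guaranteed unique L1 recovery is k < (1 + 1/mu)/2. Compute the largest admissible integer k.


1/mu = 715.
1 + 1/mu = 716.
(1 + 1/mu)/2 = 358 is an integer and the inequality is strict, so k_max = 358 - 1 = 357.

357


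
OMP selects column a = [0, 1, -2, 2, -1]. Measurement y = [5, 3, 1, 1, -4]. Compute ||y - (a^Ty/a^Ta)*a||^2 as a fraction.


a^T a = 10.
a^T y = 7.
coeff = 7/10 = 7/10.
||r||^2 = 471/10.

471/10


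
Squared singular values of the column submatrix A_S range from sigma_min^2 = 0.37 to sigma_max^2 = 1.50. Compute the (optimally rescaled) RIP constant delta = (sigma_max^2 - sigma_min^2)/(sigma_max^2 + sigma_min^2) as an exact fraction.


lambda_max - lambda_min = 1.50 - 0.37 = 1.13.
lambda_max + lambda_min = 1.50 + 0.37 = 1.87.
delta = 1.13/1.87 = 113/187.

113/187


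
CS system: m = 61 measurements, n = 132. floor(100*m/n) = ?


100*m/n = 100*61/132 ≈ 46.2121.
floor = 46.

46


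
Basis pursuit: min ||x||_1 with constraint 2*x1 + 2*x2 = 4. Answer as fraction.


Axis intercepts:
  x1 = 2, x2 = 0: L1 = 2
  x1 = 0, x2 = 2: L1 = 2
x* = (2, 0)
||x*||_1 = 2.

2


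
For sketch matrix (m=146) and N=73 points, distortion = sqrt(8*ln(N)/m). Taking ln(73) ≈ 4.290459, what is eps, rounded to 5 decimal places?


ln(73) ≈ 4.290459.
8*ln(N)/m ≈ 8*4.290459/146 ≈ 0.23509364.
eps = sqrt(0.23509364) ≈ 0.4848646 ≈ 0.48486.

0.48486


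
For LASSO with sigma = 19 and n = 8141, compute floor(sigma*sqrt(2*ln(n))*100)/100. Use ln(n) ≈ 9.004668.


ln(8141) ≈ 9.004668.
2*ln(n) ≈ 18.009336.
sqrt(2*ln(n)) ≈ sqrt(18.009336) ≈ 4.243741.
lambda ≈ 19*4.243741 = 80.631079.
floor(lambda*100)/100 = 80.63.

80.63


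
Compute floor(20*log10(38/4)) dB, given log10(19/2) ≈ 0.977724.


||x||/||e|| = 38/4 = 19/2.
log10(19/2) ≈ 0.977724.
20*log10(||x||/||e||) ≈ 20*0.977724 = 19.55448.
floor(19.55448) = 19.

19


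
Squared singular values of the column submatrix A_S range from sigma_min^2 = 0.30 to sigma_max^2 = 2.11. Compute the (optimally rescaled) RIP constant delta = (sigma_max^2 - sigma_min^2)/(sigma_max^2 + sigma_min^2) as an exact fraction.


lambda_max - lambda_min = 2.11 - 0.30 = 1.81.
lambda_max + lambda_min = 2.11 + 0.30 = 2.41.
delta = 1.81/2.41 = 181/241.

181/241


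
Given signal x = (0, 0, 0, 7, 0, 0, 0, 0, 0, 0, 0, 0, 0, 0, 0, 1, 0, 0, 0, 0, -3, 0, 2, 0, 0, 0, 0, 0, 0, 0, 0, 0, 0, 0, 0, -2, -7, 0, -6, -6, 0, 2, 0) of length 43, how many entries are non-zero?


Non-zero positions: [3, 15, 20, 22, 35, 36, 38, 39, 41].
Sparsity = 9.

9


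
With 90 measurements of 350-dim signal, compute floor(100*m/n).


100*m/n = 100*90/350 ≈ 25.7143.
floor = 25.

25


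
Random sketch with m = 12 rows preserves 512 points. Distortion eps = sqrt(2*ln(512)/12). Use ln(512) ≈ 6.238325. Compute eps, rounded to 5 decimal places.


ln(512) ≈ 6.238325.
2*ln(N)/m ≈ 2*6.238325/12 ≈ 1.03972083.
eps = sqrt(1.03972083) ≈ 1.019667 ≈ 1.01967.

1.01967


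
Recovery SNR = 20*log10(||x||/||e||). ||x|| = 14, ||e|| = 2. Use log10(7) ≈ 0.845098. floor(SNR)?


||x||/||e|| = 14/2 = 7.
log10(7) ≈ 0.845098.
20*log10(||x||/||e||) ≈ 20*0.845098 = 16.90196.
floor(16.90196) = 16.

16


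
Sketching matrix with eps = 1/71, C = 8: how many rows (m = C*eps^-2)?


1/eps = 71.
(1/eps)^2 = 5041.
m = 8*5041 = 40328.

40328


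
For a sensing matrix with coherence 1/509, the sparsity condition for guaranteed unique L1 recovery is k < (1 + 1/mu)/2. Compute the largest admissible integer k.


1/mu = 509.
1 + 1/mu = 510.
(1 + 1/mu)/2 = 255 is an integer and the inequality is strict, so k_max = 255 - 1 = 254.

254


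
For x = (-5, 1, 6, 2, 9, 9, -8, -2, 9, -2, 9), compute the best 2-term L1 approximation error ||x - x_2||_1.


Sorted |x_i| descending: [9, 9, 9, 9, 8, 6, 5, 2, 2, 2, 1]
Keep top 2: [9, 9]
Tail entries: [9, 9, 8, 6, 5, 2, 2, 2, 1]
L1 error = sum of tail = 44.

44


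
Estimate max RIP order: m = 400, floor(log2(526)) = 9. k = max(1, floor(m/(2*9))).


floor(log2(526)) = 9.
2*9 = 18.
m/(2*floor(log2(n))) = 400/18 ≈ 22.2222.
floor = 22.
k = max(1, 22) = 22.

22


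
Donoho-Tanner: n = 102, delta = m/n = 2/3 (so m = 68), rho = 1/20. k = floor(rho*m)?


m = 2/3*102 = 68.
rho = 1/20.
rho*m = 1/20*68 = 3.4.
k = floor(3.4) = 3.

3


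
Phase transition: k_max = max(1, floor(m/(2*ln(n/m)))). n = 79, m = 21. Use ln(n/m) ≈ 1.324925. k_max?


n/m = 79/21.
ln(n/m) ≈ 1.324925.
2*ln(n/m) ≈ 2.64985.
m/(2*ln(n/m)) ≈ 21/2.64985 ≈ 7.925.
floor = 7.
k_max = max(1, 7) = 7.

7


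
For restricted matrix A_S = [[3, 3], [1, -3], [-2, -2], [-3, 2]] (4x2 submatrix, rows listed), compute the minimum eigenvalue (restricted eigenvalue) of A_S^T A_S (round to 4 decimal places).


A_S^T A_S = [[23, 4], [4, 26]].
trace = 49.
det = 582.
disc = trace^2 - 4*det = 2401 - 4*582 = 73.
sqrt(73) ≈ 8.544004.
lam_min = (49 - sqrt(73))/2 ≈ (49 - 8.544004)/2 = 20.227998 ≈ 20.2280.

20.2280


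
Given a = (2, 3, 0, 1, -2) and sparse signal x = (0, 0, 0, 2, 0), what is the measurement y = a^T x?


Non-zero terms: ['1*2']
Products: [2]
y = sum = 2.

2


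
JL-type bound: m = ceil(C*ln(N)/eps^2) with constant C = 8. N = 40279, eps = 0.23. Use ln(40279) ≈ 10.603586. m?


ln(40279) ≈ 10.603586.
eps^2 = 0.23^2 = 0.0529.
C*ln(N)/eps^2 ≈ 8*10.603586/0.0529 ≈ 1603.5669.
m = ceil(1603.5669) = 1604.

1604


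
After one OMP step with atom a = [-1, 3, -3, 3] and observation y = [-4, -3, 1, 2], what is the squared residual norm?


a^T a = 28.
a^T y = -2.
coeff = -2/28 = -1/14.
||r||^2 = 209/7.

209/7


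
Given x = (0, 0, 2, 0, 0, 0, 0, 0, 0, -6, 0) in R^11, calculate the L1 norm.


Non-zero entries: [(2, 2), (9, -6)]
Absolute values: [2, 6]
||x||_1 = sum = 8.

8


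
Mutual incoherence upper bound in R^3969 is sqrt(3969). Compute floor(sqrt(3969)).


63^2 = 3969 <= 3969 < 4096 = 64^2, so 63 <= sqrt(3969) < 64.
floor(sqrt(3969)) = 63.

63


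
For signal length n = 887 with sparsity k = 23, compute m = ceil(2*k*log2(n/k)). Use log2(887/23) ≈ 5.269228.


log2(n/k) = log2(887/23) ≈ 5.269228.
2*k*log2(n/k) ≈ 2*23*5.269228 = 242.384488.
m = ceil(242.384488) = 243.

243


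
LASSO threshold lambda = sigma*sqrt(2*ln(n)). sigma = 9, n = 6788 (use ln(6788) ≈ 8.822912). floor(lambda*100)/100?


ln(6788) ≈ 8.822912.
2*ln(n) ≈ 17.645824.
sqrt(2*ln(n)) ≈ sqrt(17.645824) ≈ 4.200693.
lambda ≈ 9*4.200693 = 37.806237.
floor(lambda*100)/100 = 37.80.

37.80


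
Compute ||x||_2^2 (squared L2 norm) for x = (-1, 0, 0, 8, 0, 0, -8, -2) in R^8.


Non-zero entries: [(0, -1), (3, 8), (6, -8), (7, -2)]
Squares: [1, 64, 64, 4]
||x||_2^2 = sum = 133.

133


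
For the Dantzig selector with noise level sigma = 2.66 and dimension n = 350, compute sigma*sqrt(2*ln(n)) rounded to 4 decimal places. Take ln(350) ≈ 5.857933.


ln(350) ≈ 5.857933.
2*ln(n) ≈ 11.715866.
sqrt(2*ln(n)) ≈ sqrt(11.715866) ≈ 3.422845.
threshold ≈ 2.66*3.422845 = 9.1047677 ≈ 9.1048.

9.1048


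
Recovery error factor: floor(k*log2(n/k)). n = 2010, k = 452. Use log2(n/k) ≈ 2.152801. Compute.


log2(n/k) = log2(2010/452) ≈ 2.152801.
k*log2(n/k) ≈ 452*2.152801 = 973.066052.
floor(973.066052) = 973.

973


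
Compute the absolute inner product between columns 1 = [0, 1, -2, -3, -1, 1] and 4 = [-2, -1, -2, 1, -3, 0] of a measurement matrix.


Inner product: 0*-2 + 1*-1 + -2*-2 + -3*1 + -1*-3 + 1*0
Products: [0, -1, 4, -3, 3, 0]
Sum = 3.
|dot| = 3.

3


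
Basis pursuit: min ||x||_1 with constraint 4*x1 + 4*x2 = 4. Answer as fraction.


Axis intercepts:
  x1 = 1, x2 = 0: L1 = 1
  x1 = 0, x2 = 1: L1 = 1
x* = (1, 0)
||x*||_1 = 1.

1


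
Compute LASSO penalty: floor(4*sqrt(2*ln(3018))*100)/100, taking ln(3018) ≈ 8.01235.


ln(3018) ≈ 8.01235.
2*ln(n) ≈ 16.0247.
sqrt(2*ln(n)) ≈ sqrt(16.0247) ≈ 4.003086.
lambda ≈ 4*4.003086 = 16.012344.
floor(lambda*100)/100 = 16.01.

16.01


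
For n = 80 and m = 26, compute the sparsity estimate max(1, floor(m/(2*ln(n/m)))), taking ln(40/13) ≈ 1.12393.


n/m = 80/26 = 40/13.
ln(n/m) ≈ 1.12393.
2*ln(n/m) ≈ 2.24786.
m/(2*ln(n/m)) ≈ 26/2.24786 ≈ 11.5666.
floor = 11.
k_max = max(1, 11) = 11.

11


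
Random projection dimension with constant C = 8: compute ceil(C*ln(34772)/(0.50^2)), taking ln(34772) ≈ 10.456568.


ln(34772) ≈ 10.456568.
eps^2 = 0.50^2 = 0.25.
C*ln(N)/eps^2 ≈ 8*10.456568/0.25 ≈ 334.6102.
m = ceil(334.6102) = 335.

335


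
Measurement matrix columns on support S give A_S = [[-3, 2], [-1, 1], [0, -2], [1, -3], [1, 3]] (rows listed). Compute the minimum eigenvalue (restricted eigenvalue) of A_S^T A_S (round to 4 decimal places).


A_S^T A_S = [[12, -7], [-7, 27]].
trace = 39.
det = 275.
disc = trace^2 - 4*det = 1521 - 4*275 = 421.
sqrt(421) ≈ 20.518285.
lam_min = (39 - sqrt(421))/2 ≈ (39 - 20.518285)/2 = 9.2408575 ≈ 9.2409.

9.2409


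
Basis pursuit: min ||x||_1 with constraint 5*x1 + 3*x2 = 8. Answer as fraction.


Axis intercepts:
  x1 = 8/5, x2 = 0: L1 = 8/5
  x1 = 0, x2 = 8/3: L1 = 8/3
x* = (8/5, 0)
||x*||_1 = 8/5.

8/5


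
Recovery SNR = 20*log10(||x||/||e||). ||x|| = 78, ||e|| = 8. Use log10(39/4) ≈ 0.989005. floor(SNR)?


||x||/||e|| = 78/8 = 39/4.
log10(39/4) ≈ 0.989005.
20*log10(||x||/||e||) ≈ 20*0.989005 = 19.7801.
floor(19.7801) = 19.

19


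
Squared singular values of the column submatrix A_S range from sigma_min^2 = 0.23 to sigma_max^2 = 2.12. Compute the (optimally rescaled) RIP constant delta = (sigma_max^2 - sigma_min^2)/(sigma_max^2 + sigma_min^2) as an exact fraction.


lambda_max - lambda_min = 2.12 - 0.23 = 1.89.
lambda_max + lambda_min = 2.12 + 0.23 = 2.35.
delta = 1.89/2.35 = 189/235.

189/235


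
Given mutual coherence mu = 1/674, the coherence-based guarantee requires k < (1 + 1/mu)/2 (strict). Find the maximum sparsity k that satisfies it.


1/mu = 674.
1 + 1/mu = 675.
(1 + 1/mu)/2 = 337.5 is not an integer, so k_max = floor(337.5) = 337.

337


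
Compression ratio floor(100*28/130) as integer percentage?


100*m/n = 100*28/130 ≈ 21.5385.
floor = 21.

21


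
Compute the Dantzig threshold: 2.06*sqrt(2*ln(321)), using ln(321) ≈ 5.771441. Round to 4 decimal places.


ln(321) ≈ 5.771441.
2*ln(n) ≈ 11.542882.
sqrt(2*ln(n)) ≈ sqrt(11.542882) ≈ 3.397482.
threshold ≈ 2.06*3.397482 = 6.99881292 ≈ 6.9988.

6.9988


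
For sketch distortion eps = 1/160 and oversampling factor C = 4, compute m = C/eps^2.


1/eps = 160.
(1/eps)^2 = 25600.
m = 4*25600 = 102400.

102400


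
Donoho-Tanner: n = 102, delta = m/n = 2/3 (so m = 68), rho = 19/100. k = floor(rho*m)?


m = 2/3*102 = 68.
rho = 19/100.
rho*m = 19/100*68 = 12.92.
k = floor(12.92) = 12.

12


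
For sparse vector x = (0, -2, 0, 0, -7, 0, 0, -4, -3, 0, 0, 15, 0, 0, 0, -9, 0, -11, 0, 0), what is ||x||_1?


Non-zero entries: [(1, -2), (4, -7), (7, -4), (8, -3), (11, 15), (15, -9), (17, -11)]
Absolute values: [2, 7, 4, 3, 15, 9, 11]
||x||_1 = sum = 51.

51


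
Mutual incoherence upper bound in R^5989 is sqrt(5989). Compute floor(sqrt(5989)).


77^2 = 5929 <= 5989 < 6084 = 78^2, so 77 <= sqrt(5989) < 78.
floor(sqrt(5989)) = 77.

77


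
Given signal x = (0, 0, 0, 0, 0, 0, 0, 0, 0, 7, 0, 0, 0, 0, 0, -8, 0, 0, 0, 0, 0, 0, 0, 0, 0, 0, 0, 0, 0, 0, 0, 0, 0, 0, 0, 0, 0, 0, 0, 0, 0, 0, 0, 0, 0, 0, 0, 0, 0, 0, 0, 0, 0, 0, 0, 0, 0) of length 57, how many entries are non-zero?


Non-zero positions: [9, 15].
Sparsity = 2.

2


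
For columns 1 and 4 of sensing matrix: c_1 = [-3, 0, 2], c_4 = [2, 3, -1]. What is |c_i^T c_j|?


Inner product: -3*2 + 0*3 + 2*-1
Products: [-6, 0, -2]
Sum = -8.
|dot| = 8.

8


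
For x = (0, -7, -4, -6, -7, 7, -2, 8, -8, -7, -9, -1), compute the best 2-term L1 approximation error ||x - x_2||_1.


Sorted |x_i| descending: [9, 8, 8, 7, 7, 7, 7, 6, 4, 2, 1, 0]
Keep top 2: [9, 8]
Tail entries: [8, 7, 7, 7, 7, 6, 4, 2, 1, 0]
L1 error = sum of tail = 49.

49


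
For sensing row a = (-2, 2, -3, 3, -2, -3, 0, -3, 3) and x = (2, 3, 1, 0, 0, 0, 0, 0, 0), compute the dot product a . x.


Non-zero terms: ['-2*2', '2*3', '-3*1']
Products: [-4, 6, -3]
y = sum = -1.

-1


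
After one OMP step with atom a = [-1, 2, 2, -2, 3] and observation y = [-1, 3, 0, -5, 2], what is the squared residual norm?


a^T a = 22.
a^T y = 23.
coeff = 23/22 = 23/22.
||r||^2 = 329/22.

329/22


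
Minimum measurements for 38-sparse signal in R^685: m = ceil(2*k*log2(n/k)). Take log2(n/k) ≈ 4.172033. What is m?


log2(n/k) = log2(685/38) ≈ 4.172033.
2*k*log2(n/k) ≈ 2*38*4.172033 = 317.074508.
m = ceil(317.074508) = 318.

318


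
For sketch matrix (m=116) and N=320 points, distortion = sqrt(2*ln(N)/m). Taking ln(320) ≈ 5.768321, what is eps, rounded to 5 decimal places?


ln(320) ≈ 5.768321.
2*ln(N)/m ≈ 2*5.768321/116 ≈ 0.09945381.
eps = sqrt(0.09945381) ≈ 0.315363 ≈ 0.31536.

0.31536


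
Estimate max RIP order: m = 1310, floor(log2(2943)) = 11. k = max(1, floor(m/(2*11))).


floor(log2(2943)) = 11.
2*11 = 22.
m/(2*floor(log2(n))) = 1310/22 ≈ 59.5455.
floor = 59.
k = max(1, 59) = 59.

59


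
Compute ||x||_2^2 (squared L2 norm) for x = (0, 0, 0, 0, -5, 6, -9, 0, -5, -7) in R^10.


Non-zero entries: [(4, -5), (5, 6), (6, -9), (8, -5), (9, -7)]
Squares: [25, 36, 81, 25, 49]
||x||_2^2 = sum = 216.

216


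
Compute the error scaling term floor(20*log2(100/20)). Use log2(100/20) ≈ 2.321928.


log2(n/k) = log2(100/20) ≈ 2.321928.
k*log2(n/k) ≈ 20*2.321928 = 46.43856.
floor(46.43856) = 46.

46


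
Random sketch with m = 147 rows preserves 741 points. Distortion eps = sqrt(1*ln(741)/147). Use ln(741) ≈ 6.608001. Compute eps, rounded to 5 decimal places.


ln(741) ≈ 6.608001.
1*ln(N)/m ≈ 1*6.608001/147 ≈ 0.04495239.
eps = sqrt(0.04495239) ≈ 0.2120198 ≈ 0.21202.

0.21202


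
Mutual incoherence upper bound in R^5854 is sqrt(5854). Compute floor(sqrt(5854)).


76^2 = 5776 <= 5854 < 5929 = 77^2, so 76 <= sqrt(5854) < 77.
floor(sqrt(5854)) = 76.

76


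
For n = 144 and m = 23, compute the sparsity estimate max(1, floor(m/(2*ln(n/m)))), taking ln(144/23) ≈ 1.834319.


n/m = 144/23.
ln(n/m) ≈ 1.834319.
2*ln(n/m) ≈ 3.668638.
m/(2*ln(n/m)) ≈ 23/3.668638 ≈ 6.2694.
floor = 6.
k_max = max(1, 6) = 6.

6


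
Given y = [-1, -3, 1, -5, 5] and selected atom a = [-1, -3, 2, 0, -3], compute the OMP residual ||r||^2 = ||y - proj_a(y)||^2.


a^T a = 23.
a^T y = -3.
coeff = -3/23 = -3/23.
||r||^2 = 1394/23.

1394/23


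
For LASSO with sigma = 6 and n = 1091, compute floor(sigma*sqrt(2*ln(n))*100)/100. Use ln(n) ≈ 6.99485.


ln(1091) ≈ 6.99485.
2*ln(n) ≈ 13.9897.
sqrt(2*ln(n)) ≈ sqrt(13.9897) ≈ 3.740281.
lambda ≈ 6*3.740281 = 22.441686.
floor(lambda*100)/100 = 22.44.

22.44


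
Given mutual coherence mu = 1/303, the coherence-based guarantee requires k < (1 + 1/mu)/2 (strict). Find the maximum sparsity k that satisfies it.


1/mu = 303.
1 + 1/mu = 304.
(1 + 1/mu)/2 = 152 is an integer and the inequality is strict, so k_max = 152 - 1 = 151.

151


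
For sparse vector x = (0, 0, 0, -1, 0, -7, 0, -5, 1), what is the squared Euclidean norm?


Non-zero entries: [(3, -1), (5, -7), (7, -5), (8, 1)]
Squares: [1, 49, 25, 1]
||x||_2^2 = sum = 76.

76


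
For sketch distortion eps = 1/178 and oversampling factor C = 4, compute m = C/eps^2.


1/eps = 178.
(1/eps)^2 = 31684.
m = 4*31684 = 126736.

126736


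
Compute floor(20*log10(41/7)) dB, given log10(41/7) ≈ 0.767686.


||x||/||e|| = 41/7.
log10(41/7) ≈ 0.767686.
20*log10(||x||/||e||) ≈ 20*0.767686 = 15.35372.
floor(15.35372) = 15.

15


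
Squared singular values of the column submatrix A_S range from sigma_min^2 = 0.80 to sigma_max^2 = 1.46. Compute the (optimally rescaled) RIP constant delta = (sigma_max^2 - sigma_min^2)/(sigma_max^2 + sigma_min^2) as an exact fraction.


lambda_max - lambda_min = 1.46 - 0.80 = 0.66.
lambda_max + lambda_min = 1.46 + 0.80 = 2.26.
delta = 0.66/2.26 = 66/226 = 33/113.

33/113


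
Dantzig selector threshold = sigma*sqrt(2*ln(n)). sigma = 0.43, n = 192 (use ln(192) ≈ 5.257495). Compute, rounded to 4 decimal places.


ln(192) ≈ 5.257495.
2*ln(n) ≈ 10.51499.
sqrt(2*ln(n)) ≈ sqrt(10.51499) ≈ 3.242683.
threshold ≈ 0.43*3.242683 = 1.39435369 ≈ 1.3944.

1.3944


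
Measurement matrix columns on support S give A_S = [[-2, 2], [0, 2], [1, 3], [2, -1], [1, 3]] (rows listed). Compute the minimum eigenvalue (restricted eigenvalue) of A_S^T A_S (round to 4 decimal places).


A_S^T A_S = [[10, 0], [0, 27]].
trace = 37.
det = 270.
disc = trace^2 - 4*det = 1369 - 4*270 = 289.
sqrt(289) = 17.
lam_min = (37 - 17)/2 = 10 = 10.0000.

10.0000


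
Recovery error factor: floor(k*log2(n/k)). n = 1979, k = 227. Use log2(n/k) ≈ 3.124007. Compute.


log2(n/k) = log2(1979/227) ≈ 3.124007.
k*log2(n/k) ≈ 227*3.124007 = 709.149589.
floor(709.149589) = 709.

709


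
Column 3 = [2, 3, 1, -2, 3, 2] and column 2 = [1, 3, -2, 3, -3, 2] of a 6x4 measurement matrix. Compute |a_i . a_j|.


Inner product: 2*1 + 3*3 + 1*-2 + -2*3 + 3*-3 + 2*2
Products: [2, 9, -2, -6, -9, 4]
Sum = -2.
|dot| = 2.

2


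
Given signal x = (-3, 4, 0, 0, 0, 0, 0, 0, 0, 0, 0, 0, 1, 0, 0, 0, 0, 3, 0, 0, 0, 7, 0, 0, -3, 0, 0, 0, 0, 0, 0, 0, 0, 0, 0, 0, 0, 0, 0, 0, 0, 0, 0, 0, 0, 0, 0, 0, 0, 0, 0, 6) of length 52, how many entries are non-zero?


Non-zero positions: [0, 1, 12, 17, 21, 24, 51].
Sparsity = 7.

7


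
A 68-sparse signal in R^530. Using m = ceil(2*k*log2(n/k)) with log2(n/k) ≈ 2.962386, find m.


log2(n/k) = log2(530/68) ≈ 2.962386.
2*k*log2(n/k) ≈ 2*68*2.962386 = 402.884496.
m = ceil(402.884496) = 403.

403


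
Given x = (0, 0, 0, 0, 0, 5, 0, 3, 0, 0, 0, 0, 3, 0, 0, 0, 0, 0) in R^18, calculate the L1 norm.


Non-zero entries: [(5, 5), (7, 3), (12, 3)]
Absolute values: [5, 3, 3]
||x||_1 = sum = 11.

11


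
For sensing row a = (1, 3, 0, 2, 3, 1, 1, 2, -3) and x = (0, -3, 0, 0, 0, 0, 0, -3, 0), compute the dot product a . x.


Non-zero terms: ['3*-3', '2*-3']
Products: [-9, -6]
y = sum = -15.

-15


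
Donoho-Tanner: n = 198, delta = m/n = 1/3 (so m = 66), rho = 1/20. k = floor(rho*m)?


m = 1/3*198 = 66.
rho = 1/20.
rho*m = 1/20*66 = 3.3.
k = floor(3.3) = 3.

3


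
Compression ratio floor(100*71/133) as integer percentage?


100*m/n = 100*71/133 ≈ 53.3835.
floor = 53.

53


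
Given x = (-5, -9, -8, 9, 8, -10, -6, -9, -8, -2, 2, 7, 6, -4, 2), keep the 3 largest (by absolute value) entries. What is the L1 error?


Sorted |x_i| descending: [10, 9, 9, 9, 8, 8, 8, 7, 6, 6, 5, 4, 2, 2, 2]
Keep top 3: [10, 9, 9]
Tail entries: [9, 8, 8, 8, 7, 6, 6, 5, 4, 2, 2, 2]
L1 error = sum of tail = 67.

67


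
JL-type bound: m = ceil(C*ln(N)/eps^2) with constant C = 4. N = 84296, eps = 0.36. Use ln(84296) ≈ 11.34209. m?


ln(84296) ≈ 11.34209.
eps^2 = 0.36^2 = 0.1296.
C*ln(N)/eps^2 ≈ 4*11.34209/0.1296 ≈ 350.0645.
m = ceil(350.0645) = 351.

351


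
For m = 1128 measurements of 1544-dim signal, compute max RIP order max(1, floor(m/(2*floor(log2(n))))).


floor(log2(1544)) = 10.
2*10 = 20.
m/(2*floor(log2(n))) = 1128/20 ≈ 56.4.
floor = 56.
k = max(1, 56) = 56.

56


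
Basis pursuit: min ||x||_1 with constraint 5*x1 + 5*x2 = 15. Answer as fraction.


Axis intercepts:
  x1 = 3, x2 = 0: L1 = 3
  x1 = 0, x2 = 3: L1 = 3
x* = (3, 0)
||x*||_1 = 3.

3


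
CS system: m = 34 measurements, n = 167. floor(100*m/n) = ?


100*m/n = 100*34/167 ≈ 20.3593.
floor = 20.

20


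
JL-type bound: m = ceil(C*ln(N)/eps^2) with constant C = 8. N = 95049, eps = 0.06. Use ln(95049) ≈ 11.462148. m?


ln(95049) ≈ 11.462148.
eps^2 = 0.06^2 = 0.0036.
C*ln(N)/eps^2 ≈ 8*11.462148/0.0036 ≈ 25471.44.
m = ceil(25471.44) = 25472.

25472


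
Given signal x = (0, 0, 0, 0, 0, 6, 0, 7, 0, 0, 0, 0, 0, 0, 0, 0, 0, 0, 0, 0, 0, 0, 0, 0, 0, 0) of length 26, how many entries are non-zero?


Non-zero positions: [5, 7].
Sparsity = 2.

2


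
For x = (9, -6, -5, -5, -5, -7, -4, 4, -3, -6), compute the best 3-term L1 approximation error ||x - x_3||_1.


Sorted |x_i| descending: [9, 7, 6, 6, 5, 5, 5, 4, 4, 3]
Keep top 3: [9, 7, 6]
Tail entries: [6, 5, 5, 5, 4, 4, 3]
L1 error = sum of tail = 32.

32


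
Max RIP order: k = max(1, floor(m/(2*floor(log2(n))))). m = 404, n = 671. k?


floor(log2(671)) = 9.
2*9 = 18.
m/(2*floor(log2(n))) = 404/18 ≈ 22.4444.
floor = 22.
k = max(1, 22) = 22.

22


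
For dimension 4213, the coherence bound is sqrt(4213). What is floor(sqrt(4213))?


64^2 = 4096 <= 4213 < 4225 = 65^2, so 64 <= sqrt(4213) < 65.
floor(sqrt(4213)) = 64.

64


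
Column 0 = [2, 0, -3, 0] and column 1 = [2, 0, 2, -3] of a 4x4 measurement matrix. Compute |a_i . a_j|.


Inner product: 2*2 + 0*0 + -3*2 + 0*-3
Products: [4, 0, -6, 0]
Sum = -2.
|dot| = 2.

2


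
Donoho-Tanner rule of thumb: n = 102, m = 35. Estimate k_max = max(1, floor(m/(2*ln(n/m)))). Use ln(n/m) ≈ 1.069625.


n/m = 102/35.
ln(n/m) ≈ 1.069625.
2*ln(n/m) ≈ 2.13925.
m/(2*ln(n/m)) ≈ 35/2.13925 ≈ 16.3609.
floor = 16.
k_max = max(1, 16) = 16.

16


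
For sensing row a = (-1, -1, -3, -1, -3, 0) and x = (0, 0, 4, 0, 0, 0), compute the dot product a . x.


Non-zero terms: ['-3*4']
Products: [-12]
y = sum = -12.

-12


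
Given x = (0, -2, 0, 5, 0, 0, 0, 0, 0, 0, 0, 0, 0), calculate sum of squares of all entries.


Non-zero entries: [(1, -2), (3, 5)]
Squares: [4, 25]
||x||_2^2 = sum = 29.

29


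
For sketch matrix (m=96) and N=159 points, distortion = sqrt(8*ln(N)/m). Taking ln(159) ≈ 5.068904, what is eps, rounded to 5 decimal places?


ln(159) ≈ 5.068904.
8*ln(N)/m ≈ 8*5.068904/96 ≈ 0.42240867.
eps = sqrt(0.42240867) ≈ 0.6499297 ≈ 0.64993.

0.64993


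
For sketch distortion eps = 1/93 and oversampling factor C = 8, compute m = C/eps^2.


1/eps = 93.
(1/eps)^2 = 8649.
m = 8*8649 = 69192.

69192


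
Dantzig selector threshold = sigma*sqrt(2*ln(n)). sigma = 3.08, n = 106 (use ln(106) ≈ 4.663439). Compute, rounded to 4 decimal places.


ln(106) ≈ 4.663439.
2*ln(n) ≈ 9.326878.
sqrt(2*ln(n)) ≈ sqrt(9.326878) ≈ 3.053994.
threshold ≈ 3.08*3.053994 = 9.40630152 ≈ 9.4063.

9.4063


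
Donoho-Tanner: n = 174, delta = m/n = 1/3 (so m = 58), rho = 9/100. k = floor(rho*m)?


m = 1/3*174 = 58.
rho = 9/100.
rho*m = 9/100*58 = 5.22.
k = floor(5.22) = 5.

5


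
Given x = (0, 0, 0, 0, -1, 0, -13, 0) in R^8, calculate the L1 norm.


Non-zero entries: [(4, -1), (6, -13)]
Absolute values: [1, 13]
||x||_1 = sum = 14.

14


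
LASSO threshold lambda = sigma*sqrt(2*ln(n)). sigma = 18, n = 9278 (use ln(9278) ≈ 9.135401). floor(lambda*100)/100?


ln(9278) ≈ 9.135401.
2*ln(n) ≈ 18.270802.
sqrt(2*ln(n)) ≈ sqrt(18.270802) ≈ 4.274436.
lambda ≈ 18*4.274436 = 76.939848.
floor(lambda*100)/100 = 76.93.

76.93


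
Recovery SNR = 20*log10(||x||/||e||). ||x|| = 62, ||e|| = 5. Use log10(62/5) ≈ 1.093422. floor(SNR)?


||x||/||e|| = 62/5.
log10(62/5) ≈ 1.093422.
20*log10(||x||/||e||) ≈ 20*1.093422 = 21.86844.
floor(21.86844) = 21.

21


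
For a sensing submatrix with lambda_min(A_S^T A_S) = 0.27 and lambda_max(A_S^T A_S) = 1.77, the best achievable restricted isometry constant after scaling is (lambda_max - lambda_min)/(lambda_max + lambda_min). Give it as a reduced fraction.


lambda_max - lambda_min = 1.77 - 0.27 = 1.50.
lambda_max + lambda_min = 1.77 + 0.27 = 2.04.
delta = 1.50/2.04 = 150/204 = 25/34.

25/34


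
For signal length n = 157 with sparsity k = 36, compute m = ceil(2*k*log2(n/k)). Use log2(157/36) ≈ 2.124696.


log2(n/k) = log2(157/36) ≈ 2.124696.
2*k*log2(n/k) ≈ 2*36*2.124696 = 152.978112.
m = ceil(152.978112) = 153.

153


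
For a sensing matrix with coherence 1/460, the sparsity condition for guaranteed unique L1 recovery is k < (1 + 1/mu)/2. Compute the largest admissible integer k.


1/mu = 460.
1 + 1/mu = 461.
(1 + 1/mu)/2 = 230.5 is not an integer, so k_max = floor(230.5) = 230.

230


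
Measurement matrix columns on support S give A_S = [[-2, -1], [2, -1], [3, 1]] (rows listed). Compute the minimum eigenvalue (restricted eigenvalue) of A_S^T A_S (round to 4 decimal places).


A_S^T A_S = [[17, 3], [3, 3]].
trace = 20.
det = 42.
disc = trace^2 - 4*det = 400 - 4*42 = 232.
sqrt(232) ≈ 15.231546.
lam_min = (20 - sqrt(232))/2 ≈ (20 - 15.231546)/2 = 2.384227 ≈ 2.3842.

2.3842


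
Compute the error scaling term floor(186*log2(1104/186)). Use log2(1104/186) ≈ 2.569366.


log2(n/k) = log2(1104/186) ≈ 2.569366.
k*log2(n/k) ≈ 186*2.569366 = 477.902076.
floor(477.902076) = 477.

477


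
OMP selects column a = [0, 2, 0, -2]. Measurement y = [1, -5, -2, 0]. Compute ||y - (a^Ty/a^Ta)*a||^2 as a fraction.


a^T a = 8.
a^T y = -10.
coeff = -10/8 = -5/4.
||r||^2 = 35/2.

35/2


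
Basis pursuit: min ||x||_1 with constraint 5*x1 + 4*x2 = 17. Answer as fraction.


Axis intercepts:
  x1 = 17/5, x2 = 0: L1 = 17/5
  x1 = 0, x2 = 17/4: L1 = 17/4
x* = (17/5, 0)
||x*||_1 = 17/5.

17/5


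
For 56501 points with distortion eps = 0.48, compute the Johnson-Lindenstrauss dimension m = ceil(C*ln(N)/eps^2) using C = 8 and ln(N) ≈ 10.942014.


ln(56501) ≈ 10.942014.
eps^2 = 0.48^2 = 0.2304.
C*ln(N)/eps^2 ≈ 8*10.942014/0.2304 ≈ 379.931.
m = ceil(379.931) = 380.

380


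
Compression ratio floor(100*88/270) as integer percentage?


100*m/n = 100*88/270 ≈ 32.5926.
floor = 32.

32


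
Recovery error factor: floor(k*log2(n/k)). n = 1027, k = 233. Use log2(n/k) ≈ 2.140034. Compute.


log2(n/k) = log2(1027/233) ≈ 2.140034.
k*log2(n/k) ≈ 233*2.140034 = 498.627922.
floor(498.627922) = 498.

498


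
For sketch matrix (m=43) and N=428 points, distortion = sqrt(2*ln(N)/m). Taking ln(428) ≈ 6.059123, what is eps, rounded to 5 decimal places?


ln(428) ≈ 6.059123.
2*ln(N)/m ≈ 2*6.059123/43 ≈ 0.28181967.
eps = sqrt(0.28181967) ≈ 0.5308669 ≈ 0.53087.

0.53087


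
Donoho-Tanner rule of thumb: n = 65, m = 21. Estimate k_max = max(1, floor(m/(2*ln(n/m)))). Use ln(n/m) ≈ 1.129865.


n/m = 65/21.
ln(n/m) ≈ 1.129865.
2*ln(n/m) ≈ 2.25973.
m/(2*ln(n/m)) ≈ 21/2.25973 ≈ 9.2931.
floor = 9.
k_max = max(1, 9) = 9.

9


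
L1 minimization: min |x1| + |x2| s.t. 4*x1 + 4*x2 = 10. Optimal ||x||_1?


Axis intercepts:
  x1 = 5/2, x2 = 0: L1 = 5/2
  x1 = 0, x2 = 5/2: L1 = 5/2
x* = (5/2, 0)
||x*||_1 = 5/2.

5/2


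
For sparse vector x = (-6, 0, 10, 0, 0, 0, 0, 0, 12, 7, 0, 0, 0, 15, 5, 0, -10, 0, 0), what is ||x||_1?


Non-zero entries: [(0, -6), (2, 10), (8, 12), (9, 7), (13, 15), (14, 5), (16, -10)]
Absolute values: [6, 10, 12, 7, 15, 5, 10]
||x||_1 = sum = 65.

65


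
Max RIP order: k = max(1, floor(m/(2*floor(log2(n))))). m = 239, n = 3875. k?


floor(log2(3875)) = 11.
2*11 = 22.
m/(2*floor(log2(n))) = 239/22 ≈ 10.8636.
floor = 10.
k = max(1, 10) = 10.

10


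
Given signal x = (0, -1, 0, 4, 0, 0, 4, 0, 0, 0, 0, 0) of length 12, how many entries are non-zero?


Non-zero positions: [1, 3, 6].
Sparsity = 3.

3


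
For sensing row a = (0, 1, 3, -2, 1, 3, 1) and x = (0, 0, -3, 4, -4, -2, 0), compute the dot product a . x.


Non-zero terms: ['3*-3', '-2*4', '1*-4', '3*-2']
Products: [-9, -8, -4, -6]
y = sum = -27.

-27


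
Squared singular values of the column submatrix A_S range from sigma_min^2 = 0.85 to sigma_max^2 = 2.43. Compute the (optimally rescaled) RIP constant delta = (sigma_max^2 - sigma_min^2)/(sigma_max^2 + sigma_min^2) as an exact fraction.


lambda_max - lambda_min = 2.43 - 0.85 = 1.58.
lambda_max + lambda_min = 2.43 + 0.85 = 3.28.
delta = 1.58/3.28 = 158/328 = 79/164.

79/164


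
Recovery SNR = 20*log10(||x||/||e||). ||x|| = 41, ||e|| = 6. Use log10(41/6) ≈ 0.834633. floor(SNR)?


||x||/||e|| = 41/6.
log10(41/6) ≈ 0.834633.
20*log10(||x||/||e||) ≈ 20*0.834633 = 16.69266.
floor(16.69266) = 16.

16


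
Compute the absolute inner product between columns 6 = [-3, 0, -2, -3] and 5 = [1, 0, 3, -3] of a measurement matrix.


Inner product: -3*1 + 0*0 + -2*3 + -3*-3
Products: [-3, 0, -6, 9]
Sum = 0.
|dot| = 0.

0


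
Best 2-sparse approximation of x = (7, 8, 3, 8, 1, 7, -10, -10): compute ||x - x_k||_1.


Sorted |x_i| descending: [10, 10, 8, 8, 7, 7, 3, 1]
Keep top 2: [10, 10]
Tail entries: [8, 8, 7, 7, 3, 1]
L1 error = sum of tail = 34.

34


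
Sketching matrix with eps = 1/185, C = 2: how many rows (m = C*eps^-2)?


1/eps = 185.
(1/eps)^2 = 34225.
m = 2*34225 = 68450.

68450


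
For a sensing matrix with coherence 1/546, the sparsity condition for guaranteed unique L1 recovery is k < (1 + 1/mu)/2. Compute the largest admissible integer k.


1/mu = 546.
1 + 1/mu = 547.
(1 + 1/mu)/2 = 273.5 is not an integer, so k_max = floor(273.5) = 273.

273


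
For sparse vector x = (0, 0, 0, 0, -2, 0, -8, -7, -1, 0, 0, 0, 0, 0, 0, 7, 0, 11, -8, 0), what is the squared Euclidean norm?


Non-zero entries: [(4, -2), (6, -8), (7, -7), (8, -1), (15, 7), (17, 11), (18, -8)]
Squares: [4, 64, 49, 1, 49, 121, 64]
||x||_2^2 = sum = 352.

352


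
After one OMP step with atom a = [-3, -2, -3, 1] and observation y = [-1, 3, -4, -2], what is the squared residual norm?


a^T a = 23.
a^T y = 7.
coeff = 7/23 = 7/23.
||r||^2 = 641/23.

641/23


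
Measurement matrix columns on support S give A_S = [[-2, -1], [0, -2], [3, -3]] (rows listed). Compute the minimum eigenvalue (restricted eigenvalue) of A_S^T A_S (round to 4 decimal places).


A_S^T A_S = [[13, -7], [-7, 14]].
trace = 27.
det = 133.
disc = trace^2 - 4*det = 729 - 4*133 = 197.
sqrt(197) ≈ 14.035669.
lam_min = (27 - sqrt(197))/2 ≈ (27 - 14.035669)/2 = 6.4821655 ≈ 6.4822.

6.4822


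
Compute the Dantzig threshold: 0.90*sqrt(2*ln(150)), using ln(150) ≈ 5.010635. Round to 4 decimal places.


ln(150) ≈ 5.010635.
2*ln(n) ≈ 10.02127.
sqrt(2*ln(n)) ≈ sqrt(10.02127) ≈ 3.165639.
threshold ≈ 0.90*3.165639 = 2.8490751 ≈ 2.8491.

2.8491


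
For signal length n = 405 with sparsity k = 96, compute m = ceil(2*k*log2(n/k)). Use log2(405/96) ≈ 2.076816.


log2(n/k) = log2(405/96) ≈ 2.076816.
2*k*log2(n/k) ≈ 2*96*2.076816 = 398.748672.
m = ceil(398.748672) = 399.

399
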